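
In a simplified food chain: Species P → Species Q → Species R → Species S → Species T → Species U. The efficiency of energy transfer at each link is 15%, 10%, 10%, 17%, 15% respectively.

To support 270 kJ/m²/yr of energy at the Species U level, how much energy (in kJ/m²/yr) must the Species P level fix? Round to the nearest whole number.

Cumulative transfer efficiency: 0.15 × 0.1 × 0.1 × 0.17 × 0.15 = 0.00003825
Species P energy = 270 / 0.00003825 = 7058824 kJ/m²/yr

7058824 kJ/m²/yr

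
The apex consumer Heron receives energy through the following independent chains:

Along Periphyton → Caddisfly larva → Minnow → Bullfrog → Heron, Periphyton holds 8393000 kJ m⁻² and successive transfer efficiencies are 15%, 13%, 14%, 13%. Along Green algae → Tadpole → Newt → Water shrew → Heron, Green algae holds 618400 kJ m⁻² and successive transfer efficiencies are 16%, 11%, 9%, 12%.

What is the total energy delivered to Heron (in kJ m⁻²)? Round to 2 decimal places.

3096.22 kJ m⁻²

Via Periphyton: 8393000 × 0.15 × 0.13 × 0.14 × 0.13 = 2978.6757 kJ m⁻²
Via Green algae: 618400 × 0.16 × 0.11 × 0.09 × 0.12 = 117.545472 kJ m⁻²
Total at Heron: 2978.6757 + 117.545472 = 3096.221172 kJ m⁻²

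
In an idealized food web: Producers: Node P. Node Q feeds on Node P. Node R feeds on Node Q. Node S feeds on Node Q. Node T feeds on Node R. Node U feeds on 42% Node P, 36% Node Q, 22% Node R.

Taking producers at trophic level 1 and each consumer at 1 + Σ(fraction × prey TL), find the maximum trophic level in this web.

Node Q: 1 + 1 = 2
Node R: 1 + 2 = 3
Node S: 1 + 2 = 3
Node T: 1 + 3 = 4
Node U: 1 + (0.42×1 + 0.36×2 + 0.22×3) = 2.8

4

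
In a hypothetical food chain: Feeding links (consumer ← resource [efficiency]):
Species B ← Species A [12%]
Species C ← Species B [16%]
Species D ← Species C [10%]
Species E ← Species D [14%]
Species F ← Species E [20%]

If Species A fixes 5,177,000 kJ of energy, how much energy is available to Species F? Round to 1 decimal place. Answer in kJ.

278.3 kJ

Species B: 5177000 × 0.12 = 621240 kJ
Species C: 621240 × 0.16 = 99398.4 kJ
Species D: 99398.4 × 0.1 = 9939.84 kJ
Species E: 9939.84 × 0.14 = 1391.5776 kJ
Species F: 1391.5776 × 0.2 = 278.31552 kJ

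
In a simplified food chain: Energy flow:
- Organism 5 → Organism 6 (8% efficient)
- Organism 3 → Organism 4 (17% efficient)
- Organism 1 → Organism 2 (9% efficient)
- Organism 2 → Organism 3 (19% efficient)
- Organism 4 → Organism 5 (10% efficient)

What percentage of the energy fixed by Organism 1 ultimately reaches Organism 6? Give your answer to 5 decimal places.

Product of link efficiencies: 0.09 × 0.19 × 0.17 × 0.1 × 0.08 = 0.000023256
As a percentage: 0.000023256 × 100 = 0.00233%

0.00233%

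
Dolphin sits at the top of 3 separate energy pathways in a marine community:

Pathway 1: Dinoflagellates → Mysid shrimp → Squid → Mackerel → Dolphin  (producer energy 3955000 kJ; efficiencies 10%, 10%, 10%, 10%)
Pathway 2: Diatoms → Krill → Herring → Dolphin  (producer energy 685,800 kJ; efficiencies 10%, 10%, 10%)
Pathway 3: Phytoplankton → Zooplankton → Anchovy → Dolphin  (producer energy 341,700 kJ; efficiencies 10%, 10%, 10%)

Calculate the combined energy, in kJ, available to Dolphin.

Pathway 1: 3955000 × 0.1 × 0.1 × 0.1 × 0.1 = 395.5 kJ
Pathway 2: 685800 × 0.1 × 0.1 × 0.1 = 685.8 kJ
Pathway 3: 341700 × 0.1 × 0.1 × 0.1 = 341.7 kJ
Total at Dolphin: 395.5 + 685.8 + 341.7 = 1423 kJ

1423 kJ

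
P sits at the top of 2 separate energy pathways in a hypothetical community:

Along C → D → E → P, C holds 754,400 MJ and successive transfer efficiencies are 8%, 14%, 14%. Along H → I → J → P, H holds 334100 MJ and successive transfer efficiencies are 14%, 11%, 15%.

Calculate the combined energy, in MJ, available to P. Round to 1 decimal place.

Via C: 754400 × 0.08 × 0.14 × 0.14 = 1182.8992 MJ
Via H: 334100 × 0.14 × 0.11 × 0.15 = 771.771 MJ
Total at P: 1182.8992 + 771.771 = 1954.6702 MJ

1954.7 MJ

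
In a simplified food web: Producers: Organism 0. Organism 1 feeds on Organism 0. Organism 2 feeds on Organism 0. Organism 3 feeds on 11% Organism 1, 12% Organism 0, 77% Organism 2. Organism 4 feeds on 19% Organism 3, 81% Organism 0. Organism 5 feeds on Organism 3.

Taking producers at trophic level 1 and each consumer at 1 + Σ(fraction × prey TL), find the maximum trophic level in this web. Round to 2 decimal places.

Organism 1: 1 + 1 = 2
Organism 2: 1 + 1 = 2
Organism 3: 1 + (0.11×2 + 0.12×1 + 0.77×2) = 2.88
Organism 4: 1 + (0.19×2.88 + 0.81×1) = 2.3572
Organism 5: 1 + 2.88 = 3.88

3.88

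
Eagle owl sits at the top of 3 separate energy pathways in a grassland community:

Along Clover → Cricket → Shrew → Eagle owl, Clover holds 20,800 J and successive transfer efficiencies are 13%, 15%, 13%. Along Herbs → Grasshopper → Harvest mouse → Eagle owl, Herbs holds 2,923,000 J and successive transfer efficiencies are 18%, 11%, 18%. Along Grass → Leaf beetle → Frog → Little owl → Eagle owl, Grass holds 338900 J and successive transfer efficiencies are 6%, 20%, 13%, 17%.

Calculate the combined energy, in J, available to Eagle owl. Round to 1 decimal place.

Via Clover: 20800 × 0.13 × 0.15 × 0.13 = 52.728 J
Via Herbs: 2923000 × 0.18 × 0.11 × 0.18 = 10417.572 J
Via Grass: 338900 × 0.06 × 0.2 × 0.13 × 0.17 = 89.87628 J
Total at Eagle owl: 52.728 + 10417.572 + 89.87628 = 10560.17628 J

10560.2 J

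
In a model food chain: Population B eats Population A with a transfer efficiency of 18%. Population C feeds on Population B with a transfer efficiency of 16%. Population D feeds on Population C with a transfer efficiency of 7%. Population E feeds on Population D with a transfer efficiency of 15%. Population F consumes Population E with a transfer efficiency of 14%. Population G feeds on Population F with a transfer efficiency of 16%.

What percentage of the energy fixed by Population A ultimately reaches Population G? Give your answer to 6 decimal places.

Product of link efficiencies: 0.18 × 0.16 × 0.07 × 0.15 × 0.14 × 0.16 = 0.00000677376
As a percentage: 0.00000677376 × 100 = 0.000677%

0.000677%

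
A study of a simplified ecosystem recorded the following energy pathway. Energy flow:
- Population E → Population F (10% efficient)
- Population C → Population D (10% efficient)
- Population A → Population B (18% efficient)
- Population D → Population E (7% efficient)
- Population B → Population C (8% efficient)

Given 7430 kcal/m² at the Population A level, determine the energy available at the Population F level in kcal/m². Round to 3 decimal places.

Population B: 7430 × 0.18 = 1337.4 kcal/m²
Population C: 1337.4 × 0.08 = 106.992 kcal/m²
Population D: 106.992 × 0.1 = 10.6992 kcal/m²
Population E: 10.6992 × 0.07 = 0.748944 kcal/m²
Population F: 0.748944 × 0.1 = 0.0748944 kcal/m²

0.075 kcal/m²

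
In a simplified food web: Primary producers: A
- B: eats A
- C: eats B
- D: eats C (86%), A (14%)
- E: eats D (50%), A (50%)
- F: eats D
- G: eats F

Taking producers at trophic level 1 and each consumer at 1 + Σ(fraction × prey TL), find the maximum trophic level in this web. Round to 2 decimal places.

B: 1 + 1 = 2
C: 1 + 2 = 3
D: 1 + (0.86×3 + 0.14×1) = 3.72
E: 1 + (0.5×3.72 + 0.5×1) = 3.36
F: 1 + 3.72 = 4.72
G: 1 + 4.72 = 5.72

5.72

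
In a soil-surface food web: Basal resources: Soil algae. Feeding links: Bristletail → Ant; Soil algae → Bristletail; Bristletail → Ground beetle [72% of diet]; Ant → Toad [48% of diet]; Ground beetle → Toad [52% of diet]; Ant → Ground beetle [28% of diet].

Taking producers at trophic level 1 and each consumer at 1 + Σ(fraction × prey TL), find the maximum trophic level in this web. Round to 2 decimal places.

4.15

Bristletail: 1 + 1 = 2
Ant: 1 + 2 = 3
Ground beetle: 1 + (0.72×2 + 0.28×3) = 3.28
Toad: 1 + (0.52×3.28 + 0.48×3) = 4.1456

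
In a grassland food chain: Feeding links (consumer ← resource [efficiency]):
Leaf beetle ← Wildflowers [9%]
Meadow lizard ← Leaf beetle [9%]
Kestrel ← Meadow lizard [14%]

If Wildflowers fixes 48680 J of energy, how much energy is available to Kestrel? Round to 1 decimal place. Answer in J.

Leaf beetle: 48680 × 0.09 = 4381.2 J
Meadow lizard: 4381.2 × 0.09 = 394.308 J
Kestrel: 394.308 × 0.14 = 55.20312 J

55.2 J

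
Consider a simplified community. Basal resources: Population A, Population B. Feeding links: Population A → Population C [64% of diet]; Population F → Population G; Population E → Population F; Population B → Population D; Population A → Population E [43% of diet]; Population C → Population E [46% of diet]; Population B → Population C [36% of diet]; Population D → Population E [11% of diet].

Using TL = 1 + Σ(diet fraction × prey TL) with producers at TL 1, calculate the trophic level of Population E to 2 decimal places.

2.57

Population C: 1 + (0.64×1 + 0.36×1) = 2
Population D: 1 + 1 = 2
Population E: 1 + (0.43×1 + 0.46×2 + 0.11×2) = 2.57
Population F: 1 + 2.57 = 3.57
Population G: 1 + 3.57 = 4.57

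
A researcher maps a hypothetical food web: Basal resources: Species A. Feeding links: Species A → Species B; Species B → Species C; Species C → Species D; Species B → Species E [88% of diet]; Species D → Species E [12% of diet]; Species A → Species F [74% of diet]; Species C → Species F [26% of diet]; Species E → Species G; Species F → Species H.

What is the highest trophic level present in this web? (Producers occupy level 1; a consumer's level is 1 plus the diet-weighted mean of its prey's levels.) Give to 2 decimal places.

4.24

Species B: 1 + 1 = 2
Species C: 1 + 2 = 3
Species D: 1 + 3 = 4
Species E: 1 + (0.88×2 + 0.12×4) = 3.24
Species F: 1 + (0.74×1 + 0.26×3) = 2.52
Species G: 1 + 3.24 = 4.24
Species H: 1 + 2.52 = 3.52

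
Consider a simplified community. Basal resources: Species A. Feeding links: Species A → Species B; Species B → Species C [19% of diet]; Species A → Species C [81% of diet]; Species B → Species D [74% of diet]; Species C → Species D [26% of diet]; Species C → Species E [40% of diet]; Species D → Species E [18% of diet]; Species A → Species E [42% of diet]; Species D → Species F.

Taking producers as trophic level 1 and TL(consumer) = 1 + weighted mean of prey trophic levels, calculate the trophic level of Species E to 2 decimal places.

2.84

Species B: 1 + 1 = 2
Species C: 1 + (0.19×2 + 0.81×1) = 2.19
Species D: 1 + (0.74×2 + 0.26×2.19) = 3.0494
Species E: 1 + (0.4×2.19 + 0.18×3.0494 + 0.42×1) = 2.844892
Species F: 1 + 3.0494 = 4.0494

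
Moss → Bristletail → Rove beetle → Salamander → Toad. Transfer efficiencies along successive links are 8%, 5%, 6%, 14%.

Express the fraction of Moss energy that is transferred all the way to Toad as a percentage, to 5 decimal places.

0.00336%

Product of link efficiencies: 0.08 × 0.05 × 0.06 × 0.14 = 0.0000336
As a percentage: 0.0000336 × 100 = 0.00336%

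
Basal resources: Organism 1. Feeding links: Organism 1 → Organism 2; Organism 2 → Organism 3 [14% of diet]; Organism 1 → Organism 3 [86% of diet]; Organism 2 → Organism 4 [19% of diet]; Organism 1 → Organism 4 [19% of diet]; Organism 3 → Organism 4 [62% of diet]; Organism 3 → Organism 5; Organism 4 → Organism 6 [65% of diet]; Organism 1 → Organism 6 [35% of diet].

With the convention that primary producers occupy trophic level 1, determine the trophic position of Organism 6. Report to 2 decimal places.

Organism 2: 1 + 1 = 2
Organism 3: 1 + (0.14×2 + 0.86×1) = 2.14
Organism 4: 1 + (0.19×2 + 0.19×1 + 0.62×2.14) = 2.8968
Organism 5: 1 + 2.14 = 3.14
Organism 6: 1 + (0.65×2.8968 + 0.35×1) = 3.23292

3.23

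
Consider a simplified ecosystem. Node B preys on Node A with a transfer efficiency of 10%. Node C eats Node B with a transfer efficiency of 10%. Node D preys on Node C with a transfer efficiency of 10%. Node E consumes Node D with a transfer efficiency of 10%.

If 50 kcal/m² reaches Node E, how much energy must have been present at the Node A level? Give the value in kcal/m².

Cumulative transfer efficiency: 0.1 × 0.1 × 0.1 × 0.1 = 0.0001
Node A energy = 50 / 0.0001 = 500000 kcal/m²

500000 kcal/m²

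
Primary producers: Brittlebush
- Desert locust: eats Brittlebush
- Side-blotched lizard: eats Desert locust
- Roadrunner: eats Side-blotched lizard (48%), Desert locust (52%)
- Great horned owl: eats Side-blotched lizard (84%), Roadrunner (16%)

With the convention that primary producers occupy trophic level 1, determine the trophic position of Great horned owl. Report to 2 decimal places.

4.08

Desert locust: 1 + 1 = 2
Side-blotched lizard: 1 + 2 = 3
Roadrunner: 1 + (0.48×3 + 0.52×2) = 3.48
Great horned owl: 1 + (0.84×3 + 0.16×3.48) = 4.0768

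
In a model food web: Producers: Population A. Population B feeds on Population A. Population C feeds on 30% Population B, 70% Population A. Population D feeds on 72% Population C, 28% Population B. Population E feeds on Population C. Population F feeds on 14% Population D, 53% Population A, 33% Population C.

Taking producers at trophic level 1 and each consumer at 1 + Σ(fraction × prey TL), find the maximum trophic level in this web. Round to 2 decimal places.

3.30

Population B: 1 + 1 = 2
Population C: 1 + (0.3×2 + 0.7×1) = 2.3
Population D: 1 + (0.72×2.3 + 0.28×2) = 3.216
Population E: 1 + 2.3 = 3.3
Population F: 1 + (0.14×3.216 + 0.53×1 + 0.33×2.3) = 2.73924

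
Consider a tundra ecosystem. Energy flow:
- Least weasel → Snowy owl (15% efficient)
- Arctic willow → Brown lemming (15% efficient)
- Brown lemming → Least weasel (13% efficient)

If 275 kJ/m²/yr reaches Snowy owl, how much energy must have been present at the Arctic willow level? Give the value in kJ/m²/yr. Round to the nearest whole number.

94017 kJ/m²/yr

Cumulative transfer efficiency: 0.15 × 0.13 × 0.15 = 0.002925
Arctic willow energy = 275 / 0.002925 = 94017 kJ/m²/yr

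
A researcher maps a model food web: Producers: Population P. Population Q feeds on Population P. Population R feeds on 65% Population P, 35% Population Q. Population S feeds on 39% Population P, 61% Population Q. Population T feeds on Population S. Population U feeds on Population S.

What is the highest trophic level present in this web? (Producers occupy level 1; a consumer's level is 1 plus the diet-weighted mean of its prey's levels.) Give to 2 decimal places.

3.61

Population Q: 1 + 1 = 2
Population R: 1 + (0.65×1 + 0.35×2) = 2.35
Population S: 1 + (0.39×1 + 0.61×2) = 2.61
Population T: 1 + 2.61 = 3.61
Population U: 1 + 2.61 = 3.61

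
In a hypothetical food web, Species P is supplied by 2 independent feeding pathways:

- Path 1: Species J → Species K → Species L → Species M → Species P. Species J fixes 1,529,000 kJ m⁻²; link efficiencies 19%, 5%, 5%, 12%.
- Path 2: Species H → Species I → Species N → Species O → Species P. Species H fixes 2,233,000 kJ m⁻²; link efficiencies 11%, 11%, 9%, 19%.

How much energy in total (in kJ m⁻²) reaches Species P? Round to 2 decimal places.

Path 1: 1529000 × 0.19 × 0.05 × 0.05 × 0.12 = 87.153 kJ m⁻²
Path 2: 2233000 × 0.11 × 0.11 × 0.09 × 0.19 = 462.03003 kJ m⁻²
Total at Species P: 87.153 + 462.03003 = 549.18303 kJ m⁻²

549.18 kJ m⁻²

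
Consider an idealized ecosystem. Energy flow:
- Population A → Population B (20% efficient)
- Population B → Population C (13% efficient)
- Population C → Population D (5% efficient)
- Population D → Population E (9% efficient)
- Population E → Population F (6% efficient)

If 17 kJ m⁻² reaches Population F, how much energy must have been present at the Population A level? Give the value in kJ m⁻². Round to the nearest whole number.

Cumulative transfer efficiency: 0.2 × 0.13 × 0.05 × 0.09 × 0.06 = 0.00000702
Population A energy = 17 / 0.00000702 = 2421652 kJ m⁻²

2421652 kJ m⁻²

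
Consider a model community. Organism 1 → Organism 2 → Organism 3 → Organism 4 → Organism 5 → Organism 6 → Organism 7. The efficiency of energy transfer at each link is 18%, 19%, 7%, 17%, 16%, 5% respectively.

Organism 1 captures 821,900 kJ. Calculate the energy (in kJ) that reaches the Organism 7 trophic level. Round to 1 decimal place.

2.7 kJ

Organism 2: 821900 × 0.18 = 147942 kJ
Organism 3: 147942 × 0.19 = 28108.98 kJ
Organism 4: 28108.98 × 0.07 = 1967.6286 kJ
Organism 5: 1967.6286 × 0.17 = 334.496862 kJ
Organism 6: 334.496862 × 0.16 = 53.51949792 kJ
Organism 7: 53.51949792 × 0.05 = 2.675974896 kJ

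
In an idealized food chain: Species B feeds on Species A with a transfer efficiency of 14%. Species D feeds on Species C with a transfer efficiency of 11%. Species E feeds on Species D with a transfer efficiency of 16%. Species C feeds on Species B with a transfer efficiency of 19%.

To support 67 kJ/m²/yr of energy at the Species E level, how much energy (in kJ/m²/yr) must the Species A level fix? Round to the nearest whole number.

Cumulative transfer efficiency: 0.14 × 0.19 × 0.11 × 0.16 = 0.00046816
Species A energy = 67 / 0.00046816 = 143113 kJ/m²/yr

143113 kJ/m²/yr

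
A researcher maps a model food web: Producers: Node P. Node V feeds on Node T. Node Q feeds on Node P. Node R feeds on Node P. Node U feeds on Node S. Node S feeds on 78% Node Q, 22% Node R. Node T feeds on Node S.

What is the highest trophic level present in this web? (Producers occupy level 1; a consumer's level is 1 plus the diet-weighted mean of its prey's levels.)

Node Q: 1 + 1 = 2
Node R: 1 + 1 = 2
Node S: 1 + (0.78×2 + 0.22×2) = 3
Node T: 1 + 3 = 4
Node U: 1 + 3 = 4
Node V: 1 + 4 = 5

5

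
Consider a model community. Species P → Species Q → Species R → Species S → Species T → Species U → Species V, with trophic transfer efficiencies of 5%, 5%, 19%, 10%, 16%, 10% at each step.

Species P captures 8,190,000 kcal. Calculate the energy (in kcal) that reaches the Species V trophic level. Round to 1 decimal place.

Species Q: 8190000 × 0.05 = 409500 kcal
Species R: 409500 × 0.05 = 20475 kcal
Species S: 20475 × 0.19 = 3890.25 kcal
Species T: 3890.25 × 0.1 = 389.025 kcal
Species U: 389.025 × 0.16 = 62.244 kcal
Species V: 62.244 × 0.1 = 6.2244 kcal

6.2 kcal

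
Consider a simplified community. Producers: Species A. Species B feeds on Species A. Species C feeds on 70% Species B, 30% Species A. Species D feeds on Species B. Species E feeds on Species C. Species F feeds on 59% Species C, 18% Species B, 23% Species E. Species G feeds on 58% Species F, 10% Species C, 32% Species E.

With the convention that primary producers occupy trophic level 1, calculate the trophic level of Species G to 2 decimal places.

4.66

Species B: 1 + 1 = 2
Species C: 1 + (0.7×2 + 0.3×1) = 2.7
Species D: 1 + 2 = 3
Species E: 1 + 2.7 = 3.7
Species F: 1 + (0.59×2.7 + 0.18×2 + 0.23×3.7) = 3.804
Species G: 1 + (0.58×3.804 + 0.1×2.7 + 0.32×3.7) = 4.66032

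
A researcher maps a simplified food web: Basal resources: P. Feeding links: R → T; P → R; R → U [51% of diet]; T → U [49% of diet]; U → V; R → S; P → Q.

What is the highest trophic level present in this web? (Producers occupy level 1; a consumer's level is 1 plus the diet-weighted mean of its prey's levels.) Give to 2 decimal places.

Q: 1 + 1 = 2
R: 1 + 1 = 2
S: 1 + 2 = 3
T: 1 + 2 = 3
U: 1 + (0.49×3 + 0.51×2) = 3.49
V: 1 + 3.49 = 4.49

4.49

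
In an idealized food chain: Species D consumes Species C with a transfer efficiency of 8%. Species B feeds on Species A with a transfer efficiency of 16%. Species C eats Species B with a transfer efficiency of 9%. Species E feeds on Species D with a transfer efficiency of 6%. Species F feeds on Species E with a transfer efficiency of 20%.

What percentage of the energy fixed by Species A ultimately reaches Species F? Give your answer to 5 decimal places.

0.00138%

Product of link efficiencies: 0.16 × 0.09 × 0.08 × 0.06 × 0.2 = 0.000013824
As a percentage: 0.000013824 × 100 = 0.00138%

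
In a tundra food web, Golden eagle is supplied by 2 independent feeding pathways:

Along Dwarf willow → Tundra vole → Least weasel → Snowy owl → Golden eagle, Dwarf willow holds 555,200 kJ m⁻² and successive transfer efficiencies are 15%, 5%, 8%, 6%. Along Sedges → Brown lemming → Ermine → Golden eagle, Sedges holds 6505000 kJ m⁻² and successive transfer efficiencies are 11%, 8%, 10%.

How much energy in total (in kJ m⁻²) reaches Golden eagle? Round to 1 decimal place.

Via Dwarf willow: 555200 × 0.15 × 0.05 × 0.08 × 0.06 = 19.9872 kJ m⁻²
Via Sedges: 6505000 × 0.11 × 0.08 × 0.1 = 5724.4 kJ m⁻²
Total at Golden eagle: 19.9872 + 5724.4 = 5744.3872 kJ m⁻²

5744.4 kJ m⁻²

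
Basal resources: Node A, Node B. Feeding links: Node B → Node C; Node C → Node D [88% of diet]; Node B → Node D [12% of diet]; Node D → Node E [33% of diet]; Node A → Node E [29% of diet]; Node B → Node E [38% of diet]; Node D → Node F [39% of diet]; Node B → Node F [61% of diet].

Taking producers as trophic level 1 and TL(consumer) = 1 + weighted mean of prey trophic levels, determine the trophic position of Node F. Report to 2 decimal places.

Node C: 1 + 1 = 2
Node D: 1 + (0.88×2 + 0.12×1) = 2.88
Node E: 1 + (0.33×2.88 + 0.29×1 + 0.38×1) = 2.6204
Node F: 1 + (0.39×2.88 + 0.61×1) = 2.7332

2.73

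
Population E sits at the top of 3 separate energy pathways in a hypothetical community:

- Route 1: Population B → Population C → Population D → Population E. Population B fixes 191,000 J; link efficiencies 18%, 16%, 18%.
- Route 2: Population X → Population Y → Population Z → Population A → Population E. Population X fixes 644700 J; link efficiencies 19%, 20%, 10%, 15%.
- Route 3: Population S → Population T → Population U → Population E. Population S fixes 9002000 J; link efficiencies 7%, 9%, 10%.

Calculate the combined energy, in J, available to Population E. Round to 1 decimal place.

7028.9 J

Route 1: 191000 × 0.18 × 0.16 × 0.18 = 990.144 J
Route 2: 644700 × 0.19 × 0.2 × 0.1 × 0.15 = 367.479 J
Route 3: 9002000 × 0.07 × 0.09 × 0.1 = 5671.26 J
Total at Population E: 990.144 + 367.479 + 5671.26 = 7028.883 J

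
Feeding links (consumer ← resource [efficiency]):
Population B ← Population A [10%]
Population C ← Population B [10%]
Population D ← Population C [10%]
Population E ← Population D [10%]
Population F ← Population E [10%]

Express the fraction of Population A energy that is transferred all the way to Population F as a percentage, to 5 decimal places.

Product of link efficiencies: 0.1 × 0.1 × 0.1 × 0.1 × 0.1 = 0.00001
As a percentage: 0.00001 × 100 = 0.00100%

0.00100%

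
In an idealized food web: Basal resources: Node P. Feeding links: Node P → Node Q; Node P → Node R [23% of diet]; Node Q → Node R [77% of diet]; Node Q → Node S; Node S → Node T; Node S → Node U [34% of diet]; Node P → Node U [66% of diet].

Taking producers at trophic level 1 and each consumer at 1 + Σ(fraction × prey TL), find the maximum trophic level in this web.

4

Node Q: 1 + 1 = 2
Node R: 1 + (0.23×1 + 0.77×2) = 2.77
Node S: 1 + 2 = 3
Node T: 1 + 3 = 4
Node U: 1 + (0.34×3 + 0.66×1) = 2.68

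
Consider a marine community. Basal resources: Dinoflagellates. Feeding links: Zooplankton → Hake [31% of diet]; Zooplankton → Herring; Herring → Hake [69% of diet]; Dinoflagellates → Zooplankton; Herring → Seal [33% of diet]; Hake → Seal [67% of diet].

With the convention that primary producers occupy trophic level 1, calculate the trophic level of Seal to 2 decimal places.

4.46

Zooplankton: 1 + 1 = 2
Herring: 1 + 2 = 3
Hake: 1 + (0.69×3 + 0.31×2) = 3.69
Seal: 1 + (0.67×3.69 + 0.33×3) = 4.4623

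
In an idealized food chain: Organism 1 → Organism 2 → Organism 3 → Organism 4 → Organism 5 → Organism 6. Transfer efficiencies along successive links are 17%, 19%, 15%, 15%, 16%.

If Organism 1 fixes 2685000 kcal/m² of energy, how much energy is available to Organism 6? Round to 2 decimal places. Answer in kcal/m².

Organism 2: 2685000 × 0.17 = 456450 kcal/m²
Organism 3: 456450 × 0.19 = 86725.5 kcal/m²
Organism 4: 86725.5 × 0.15 = 13008.825 kcal/m²
Organism 5: 13008.825 × 0.15 = 1951.32375 kcal/m²
Organism 6: 1951.32375 × 0.16 = 312.2118 kcal/m²

312.21 kcal/m²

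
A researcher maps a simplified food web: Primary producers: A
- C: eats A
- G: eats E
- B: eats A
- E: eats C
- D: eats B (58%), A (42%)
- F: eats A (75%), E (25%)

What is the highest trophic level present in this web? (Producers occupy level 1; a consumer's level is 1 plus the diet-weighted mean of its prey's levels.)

B: 1 + 1 = 2
C: 1 + 1 = 2
D: 1 + (0.58×2 + 0.42×1) = 2.58
E: 1 + 2 = 3
F: 1 + (0.75×1 + 0.25×3) = 2.5
G: 1 + 3 = 4

4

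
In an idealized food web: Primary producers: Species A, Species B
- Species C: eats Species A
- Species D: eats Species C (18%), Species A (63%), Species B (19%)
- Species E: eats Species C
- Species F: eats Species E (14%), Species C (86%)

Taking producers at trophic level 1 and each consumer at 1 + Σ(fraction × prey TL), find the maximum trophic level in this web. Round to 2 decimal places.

Species C: 1 + 1 = 2
Species D: 1 + (0.18×2 + 0.63×1 + 0.19×1) = 2.18
Species E: 1 + 2 = 3
Species F: 1 + (0.14×3 + 0.86×2) = 3.14

3.14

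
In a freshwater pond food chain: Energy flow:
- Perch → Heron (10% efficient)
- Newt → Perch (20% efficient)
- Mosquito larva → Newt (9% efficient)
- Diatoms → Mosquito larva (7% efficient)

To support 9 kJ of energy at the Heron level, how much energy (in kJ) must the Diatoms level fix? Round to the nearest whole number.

71429 kJ

Cumulative transfer efficiency: 0.07 × 0.09 × 0.2 × 0.1 = 0.000126
Diatoms energy = 9 / 0.000126 = 71429 kJ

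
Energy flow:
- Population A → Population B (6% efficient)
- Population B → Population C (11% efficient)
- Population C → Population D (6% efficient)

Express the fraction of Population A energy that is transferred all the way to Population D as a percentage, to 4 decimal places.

0.0396%

Product of link efficiencies: 0.06 × 0.11 × 0.06 = 0.000396
As a percentage: 0.000396 × 100 = 0.0396%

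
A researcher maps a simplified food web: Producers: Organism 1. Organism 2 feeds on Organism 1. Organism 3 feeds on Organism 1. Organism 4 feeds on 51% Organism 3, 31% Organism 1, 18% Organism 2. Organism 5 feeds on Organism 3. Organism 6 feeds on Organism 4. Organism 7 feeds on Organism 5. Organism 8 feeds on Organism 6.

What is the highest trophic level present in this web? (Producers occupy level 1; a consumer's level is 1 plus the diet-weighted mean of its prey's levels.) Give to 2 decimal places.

Organism 2: 1 + 1 = 2
Organism 3: 1 + 1 = 2
Organism 4: 1 + (0.51×2 + 0.31×1 + 0.18×2) = 2.69
Organism 5: 1 + 2 = 3
Organism 6: 1 + 2.69 = 3.69
Organism 7: 1 + 3 = 4
Organism 8: 1 + 3.69 = 4.69

4.69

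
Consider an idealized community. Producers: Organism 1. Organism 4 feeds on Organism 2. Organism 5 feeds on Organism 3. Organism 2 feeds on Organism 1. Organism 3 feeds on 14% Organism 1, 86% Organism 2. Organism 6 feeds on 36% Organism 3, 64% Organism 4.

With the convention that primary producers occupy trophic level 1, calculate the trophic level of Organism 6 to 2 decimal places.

3.95

Organism 2: 1 + 1 = 2
Organism 3: 1 + (0.14×1 + 0.86×2) = 2.86
Organism 4: 1 + 2 = 3
Organism 5: 1 + 2.86 = 3.86
Organism 6: 1 + (0.36×2.86 + 0.64×3) = 3.9496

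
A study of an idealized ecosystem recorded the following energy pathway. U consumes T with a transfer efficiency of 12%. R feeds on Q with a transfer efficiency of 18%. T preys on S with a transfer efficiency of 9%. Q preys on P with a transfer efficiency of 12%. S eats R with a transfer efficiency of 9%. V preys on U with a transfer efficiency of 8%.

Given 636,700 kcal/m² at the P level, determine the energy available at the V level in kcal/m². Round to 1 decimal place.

1.1 kcal/m²

Q: 636700 × 0.12 = 76404 kcal/m²
R: 76404 × 0.18 = 13752.72 kcal/m²
S: 13752.72 × 0.09 = 1237.7448 kcal/m²
T: 1237.7448 × 0.09 = 111.397032 kcal/m²
U: 111.397032 × 0.12 = 13.36764384 kcal/m²
V: 13.36764384 × 0.08 = 1.0694115072 kcal/m²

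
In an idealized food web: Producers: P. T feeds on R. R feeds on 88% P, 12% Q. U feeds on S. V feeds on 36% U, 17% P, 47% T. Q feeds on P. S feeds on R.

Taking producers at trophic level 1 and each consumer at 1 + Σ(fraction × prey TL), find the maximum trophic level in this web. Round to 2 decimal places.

4.12

Q: 1 + 1 = 2
R: 1 + (0.88×1 + 0.12×2) = 2.12
S: 1 + 2.12 = 3.12
T: 1 + 2.12 = 3.12
U: 1 + 3.12 = 4.12
V: 1 + (0.36×4.12 + 0.17×1 + 0.47×3.12) = 4.1196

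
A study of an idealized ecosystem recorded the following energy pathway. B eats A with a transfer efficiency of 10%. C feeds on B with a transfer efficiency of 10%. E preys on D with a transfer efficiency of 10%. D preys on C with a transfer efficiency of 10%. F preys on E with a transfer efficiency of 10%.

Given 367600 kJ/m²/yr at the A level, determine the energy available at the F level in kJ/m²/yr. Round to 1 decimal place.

B: 367600 × 0.1 = 36760 kJ/m²/yr
C: 36760 × 0.1 = 3676 kJ/m²/yr
D: 3676 × 0.1 = 367.6 kJ/m²/yr
E: 367.6 × 0.1 = 36.76 kJ/m²/yr
F: 36.76 × 0.1 = 3.676 kJ/m²/yr

3.7 kJ/m²/yr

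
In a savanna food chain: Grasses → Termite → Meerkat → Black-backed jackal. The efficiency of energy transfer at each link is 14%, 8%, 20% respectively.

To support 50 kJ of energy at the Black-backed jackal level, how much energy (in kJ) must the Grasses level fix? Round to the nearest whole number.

22321 kJ

Cumulative transfer efficiency: 0.14 × 0.08 × 0.2 = 0.00224
Grasses energy = 50 / 0.00224 = 22321 kJ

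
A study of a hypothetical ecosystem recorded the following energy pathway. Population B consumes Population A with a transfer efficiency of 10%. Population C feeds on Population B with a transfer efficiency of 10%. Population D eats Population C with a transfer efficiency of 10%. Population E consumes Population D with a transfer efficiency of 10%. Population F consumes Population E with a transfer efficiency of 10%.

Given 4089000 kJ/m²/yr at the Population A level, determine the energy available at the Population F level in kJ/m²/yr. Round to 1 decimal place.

40.9 kJ/m²/yr

Population B: 4089000 × 0.1 = 408900 kJ/m²/yr
Population C: 408900 × 0.1 = 40890 kJ/m²/yr
Population D: 40890 × 0.1 = 4089 kJ/m²/yr
Population E: 4089 × 0.1 = 408.9 kJ/m²/yr
Population F: 408.9 × 0.1 = 40.89 kJ/m²/yr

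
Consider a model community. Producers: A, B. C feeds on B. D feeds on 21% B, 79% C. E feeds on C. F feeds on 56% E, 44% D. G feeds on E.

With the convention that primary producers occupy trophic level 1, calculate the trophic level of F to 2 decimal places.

3.91

C: 1 + 1 = 2
D: 1 + (0.21×1 + 0.79×2) = 2.79
E: 1 + 2 = 3
F: 1 + (0.56×3 + 0.44×2.79) = 3.9076
G: 1 + 3 = 4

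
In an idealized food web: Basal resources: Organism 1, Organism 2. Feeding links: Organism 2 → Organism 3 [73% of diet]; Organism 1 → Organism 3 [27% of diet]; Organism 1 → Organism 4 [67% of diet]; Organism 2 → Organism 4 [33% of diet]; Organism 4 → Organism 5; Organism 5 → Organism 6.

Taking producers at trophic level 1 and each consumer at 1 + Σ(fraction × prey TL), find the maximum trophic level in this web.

4

Organism 3: 1 + (0.73×1 + 0.27×1) = 2
Organism 4: 1 + (0.67×1 + 0.33×1) = 2
Organism 5: 1 + 2 = 3
Organism 6: 1 + 3 = 4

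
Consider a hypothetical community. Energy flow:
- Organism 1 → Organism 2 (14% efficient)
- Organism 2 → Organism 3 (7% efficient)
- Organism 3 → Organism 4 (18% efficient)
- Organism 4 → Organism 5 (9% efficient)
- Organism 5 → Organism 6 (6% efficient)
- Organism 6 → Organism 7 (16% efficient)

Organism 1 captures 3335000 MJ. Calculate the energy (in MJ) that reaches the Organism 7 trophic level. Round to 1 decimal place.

5.1 MJ

Organism 2: 3335000 × 0.14 = 466900 MJ
Organism 3: 466900 × 0.07 = 32683 MJ
Organism 4: 32683 × 0.18 = 5882.94 MJ
Organism 5: 5882.94 × 0.09 = 529.4646 MJ
Organism 6: 529.4646 × 0.06 = 31.767876 MJ
Organism 7: 31.767876 × 0.16 = 5.08286016 MJ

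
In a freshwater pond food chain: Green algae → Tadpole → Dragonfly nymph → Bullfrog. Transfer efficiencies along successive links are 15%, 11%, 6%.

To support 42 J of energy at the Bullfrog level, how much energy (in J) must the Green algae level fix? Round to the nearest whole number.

Cumulative transfer efficiency: 0.15 × 0.11 × 0.06 = 0.00099
Green algae energy = 42 / 0.00099 = 42424 J

42424 J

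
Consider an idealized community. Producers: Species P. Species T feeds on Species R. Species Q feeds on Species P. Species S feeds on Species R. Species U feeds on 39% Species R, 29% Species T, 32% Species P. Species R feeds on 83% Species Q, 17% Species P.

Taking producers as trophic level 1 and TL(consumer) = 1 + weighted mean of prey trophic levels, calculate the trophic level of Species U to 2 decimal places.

3.53

Species Q: 1 + 1 = 2
Species R: 1 + (0.83×2 + 0.17×1) = 2.83
Species S: 1 + 2.83 = 3.83
Species T: 1 + 2.83 = 3.83
Species U: 1 + (0.39×2.83 + 0.29×3.83 + 0.32×1) = 3.5344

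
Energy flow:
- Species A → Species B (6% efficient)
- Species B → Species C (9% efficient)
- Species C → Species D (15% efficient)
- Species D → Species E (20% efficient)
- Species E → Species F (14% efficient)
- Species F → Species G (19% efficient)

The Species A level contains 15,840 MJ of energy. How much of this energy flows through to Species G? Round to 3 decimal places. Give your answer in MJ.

0.068 MJ

Species B: 15840 × 0.06 = 950.4 MJ
Species C: 950.4 × 0.09 = 85.536 MJ
Species D: 85.536 × 0.15 = 12.8304 MJ
Species E: 12.8304 × 0.2 = 2.56608 MJ
Species F: 2.56608 × 0.14 = 0.3592512 MJ
Species G: 0.3592512 × 0.19 = 0.068257728 MJ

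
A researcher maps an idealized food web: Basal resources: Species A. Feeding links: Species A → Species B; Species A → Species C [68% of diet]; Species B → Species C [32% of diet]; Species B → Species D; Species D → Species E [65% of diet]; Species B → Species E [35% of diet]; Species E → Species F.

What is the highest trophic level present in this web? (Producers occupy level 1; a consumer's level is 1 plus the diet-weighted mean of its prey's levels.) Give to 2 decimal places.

4.65

Species B: 1 + 1 = 2
Species C: 1 + (0.68×1 + 0.32×2) = 2.32
Species D: 1 + 2 = 3
Species E: 1 + (0.65×3 + 0.35×2) = 3.65
Species F: 1 + 3.65 = 4.65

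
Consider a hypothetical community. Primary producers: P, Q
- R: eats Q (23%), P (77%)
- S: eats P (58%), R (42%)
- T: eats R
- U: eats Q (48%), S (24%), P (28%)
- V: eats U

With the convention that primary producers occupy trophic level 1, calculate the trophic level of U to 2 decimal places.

2.34

R: 1 + (0.23×1 + 0.77×1) = 2
S: 1 + (0.58×1 + 0.42×2) = 2.42
T: 1 + 2 = 3
U: 1 + (0.48×1 + 0.24×2.42 + 0.28×1) = 2.3408
V: 1 + 2.3408 = 3.3408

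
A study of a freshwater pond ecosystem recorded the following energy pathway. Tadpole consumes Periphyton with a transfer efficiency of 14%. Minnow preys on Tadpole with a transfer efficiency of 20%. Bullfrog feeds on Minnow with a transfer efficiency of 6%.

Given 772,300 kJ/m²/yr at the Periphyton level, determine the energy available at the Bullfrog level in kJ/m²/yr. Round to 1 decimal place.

1297.5 kJ/m²/yr

Tadpole: 772300 × 0.14 = 108122 kJ/m²/yr
Minnow: 108122 × 0.2 = 21624.4 kJ/m²/yr
Bullfrog: 21624.4 × 0.06 = 1297.464 kJ/m²/yr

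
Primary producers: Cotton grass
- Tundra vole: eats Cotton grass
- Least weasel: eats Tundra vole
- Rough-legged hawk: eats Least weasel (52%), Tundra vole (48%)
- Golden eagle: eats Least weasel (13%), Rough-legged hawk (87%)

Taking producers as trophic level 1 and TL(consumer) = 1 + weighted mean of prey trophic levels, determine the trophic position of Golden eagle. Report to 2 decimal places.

Tundra vole: 1 + 1 = 2
Least weasel: 1 + 2 = 3
Rough-legged hawk: 1 + (0.52×3 + 0.48×2) = 3.52
Golden eagle: 1 + (0.13×3 + 0.87×3.52) = 4.4524

4.45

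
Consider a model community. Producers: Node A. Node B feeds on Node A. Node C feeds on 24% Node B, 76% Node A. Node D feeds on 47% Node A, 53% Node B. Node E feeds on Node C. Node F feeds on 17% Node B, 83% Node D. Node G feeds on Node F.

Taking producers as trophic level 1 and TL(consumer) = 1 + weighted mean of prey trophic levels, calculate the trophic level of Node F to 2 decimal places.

3.44

Node B: 1 + 1 = 2
Node C: 1 + (0.24×2 + 0.76×1) = 2.24
Node D: 1 + (0.47×1 + 0.53×2) = 2.53
Node E: 1 + 2.24 = 3.24
Node F: 1 + (0.17×2 + 0.83×2.53) = 3.4399
Node G: 1 + 3.4399 = 4.4399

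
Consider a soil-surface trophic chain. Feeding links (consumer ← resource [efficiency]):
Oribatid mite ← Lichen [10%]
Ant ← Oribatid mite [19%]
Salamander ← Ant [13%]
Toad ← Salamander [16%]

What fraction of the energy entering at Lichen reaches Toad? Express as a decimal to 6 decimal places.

0.000395

Product of link efficiencies: 0.1 × 0.19 × 0.13 × 0.16 = 0.0003952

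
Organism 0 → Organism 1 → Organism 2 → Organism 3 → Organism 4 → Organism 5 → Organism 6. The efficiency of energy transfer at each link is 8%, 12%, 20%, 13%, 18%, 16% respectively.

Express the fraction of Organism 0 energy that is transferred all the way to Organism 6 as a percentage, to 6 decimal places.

Product of link efficiencies: 0.08 × 0.12 × 0.2 × 0.13 × 0.18 × 0.16 = 0.00000718848
As a percentage: 0.00000718848 × 100 = 0.000719%

0.000719%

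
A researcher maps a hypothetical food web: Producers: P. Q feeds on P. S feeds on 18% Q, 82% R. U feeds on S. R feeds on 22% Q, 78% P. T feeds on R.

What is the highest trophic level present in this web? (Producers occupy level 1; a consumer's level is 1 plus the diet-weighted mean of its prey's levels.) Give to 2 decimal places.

Q: 1 + 1 = 2
R: 1 + (0.22×2 + 0.78×1) = 2.22
S: 1 + (0.18×2 + 0.82×2.22) = 3.1804
T: 1 + 2.22 = 3.22
U: 1 + 3.1804 = 4.1804

4.18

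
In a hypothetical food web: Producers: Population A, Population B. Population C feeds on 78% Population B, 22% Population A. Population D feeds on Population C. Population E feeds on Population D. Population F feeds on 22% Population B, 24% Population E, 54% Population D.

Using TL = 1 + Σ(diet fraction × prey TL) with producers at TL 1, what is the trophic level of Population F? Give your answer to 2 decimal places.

Population C: 1 + (0.78×1 + 0.22×1) = 2
Population D: 1 + 2 = 3
Population E: 1 + 3 = 4
Population F: 1 + (0.22×1 + 0.24×4 + 0.54×3) = 3.8

3.80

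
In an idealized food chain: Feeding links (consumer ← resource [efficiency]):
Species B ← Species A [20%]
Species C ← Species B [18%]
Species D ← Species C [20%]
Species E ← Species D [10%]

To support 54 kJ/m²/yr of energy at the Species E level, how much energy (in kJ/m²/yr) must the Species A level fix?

75000 kJ/m²/yr

Cumulative transfer efficiency: 0.2 × 0.18 × 0.2 × 0.1 = 0.00072
Species A energy = 54 / 0.00072 = 75000 kJ/m²/yr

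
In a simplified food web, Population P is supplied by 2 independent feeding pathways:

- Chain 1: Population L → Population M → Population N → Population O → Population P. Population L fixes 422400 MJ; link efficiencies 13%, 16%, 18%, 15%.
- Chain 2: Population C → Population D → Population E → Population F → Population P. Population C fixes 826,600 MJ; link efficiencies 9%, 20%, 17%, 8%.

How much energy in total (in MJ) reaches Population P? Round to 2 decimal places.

Chain 1: 422400 × 0.13 × 0.16 × 0.18 × 0.15 = 237.21984 MJ
Chain 2: 826600 × 0.09 × 0.2 × 0.17 × 0.08 = 202.35168 MJ
Total at Population P: 237.21984 + 202.35168 = 439.57152 MJ

439.57 MJ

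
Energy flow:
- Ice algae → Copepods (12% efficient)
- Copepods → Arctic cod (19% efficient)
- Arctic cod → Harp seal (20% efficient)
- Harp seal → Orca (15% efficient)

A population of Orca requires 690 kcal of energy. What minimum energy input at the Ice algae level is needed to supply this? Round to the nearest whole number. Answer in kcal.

Cumulative transfer efficiency: 0.12 × 0.19 × 0.2 × 0.15 = 0.000684
Ice algae energy = 690 / 0.000684 = 1008772 kcal

1008772 kcal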